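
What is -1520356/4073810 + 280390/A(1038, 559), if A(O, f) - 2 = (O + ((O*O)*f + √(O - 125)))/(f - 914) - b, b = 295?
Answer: -198995198068613612796457/369577306905302125846320 + 49769225*√913/181440620404634544 ≈ -0.53844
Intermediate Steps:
A(O, f) = -293 + (O + √(-125 + O) + f*O²)/(-914 + f) (A(O, f) = 2 + ((O + ((O*O)*f + √(O - 125)))/(f - 914) - 1*295) = 2 + ((O + (O²*f + √(-125 + O)))/(-914 + f) - 295) = 2 + ((O + (f*O² + √(-125 + O)))/(-914 + f) - 295) = 2 + ((O + (√(-125 + O) + f*O²))/(-914 + f) - 295) = 2 + ((O + √(-125 + O) + f*O²)/(-914 + f) - 295) = 2 + (-295 + (O + √(-125 + O) + f*O²)/(-914 + f)) = -293 + (O + √(-125 + O) + f*O²)/(-914 + f))
-1520356/4073810 + 280390/A(1038, 559) = -1520356/4073810 + 280390/(((267802 + 1038 + √(-125 + 1038) - 293*559 + 559*1038²)/(-914 + 559))) = -1520356*1/4073810 + 280390/(((267802 + 1038 + √913 - 163787 + 559*1077444)/(-355))) = -760178/2036905 + 280390/((-(267802 + 1038 + √913 - 163787 + 602291196)/355)) = -760178/2036905 + 280390/((-(602396249 + √913)/355)) = -760178/2036905 + 280390/(-602396249/355 - √913/355)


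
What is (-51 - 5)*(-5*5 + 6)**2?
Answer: -20216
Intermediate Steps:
(-51 - 5)*(-5*5 + 6)**2 = -56*(-25 + 6)**2 = -56*(-19)**2 = -56*361 = -20216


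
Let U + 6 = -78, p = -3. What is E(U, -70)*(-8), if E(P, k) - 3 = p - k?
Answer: -560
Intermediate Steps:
U = -84 (U = -6 - 78 = -84)
E(P, k) = -k (E(P, k) = 3 + (-3 - k) = -k)
E(U, -70)*(-8) = -1*(-70)*(-8) = 70*(-8) = -560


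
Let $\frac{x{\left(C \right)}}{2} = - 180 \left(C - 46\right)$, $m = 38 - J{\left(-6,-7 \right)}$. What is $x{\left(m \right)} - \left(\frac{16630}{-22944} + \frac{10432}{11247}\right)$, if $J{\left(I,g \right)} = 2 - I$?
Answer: $\frac{1519757069}{263856} \approx 5759.8$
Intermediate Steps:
$m = 30$ ($m = 38 - \left(2 - -6\right) = 38 - \left(2 + 6\right) = 38 - 8 = 30$)
$x{\left(C \right)} = 16560 - 360 C$ ($x{\left(C \right)} = 2 \left(- 180 \left(C - 46\right)\right) = 2 \left(- 180 \left(-46 + C\right)\right) = 2 \left(8280 - 180 C\right) = 16560 - 360 C$)
$x{\left(m \right)} - \left(\frac{16630}{-22944} + \frac{10432}{11247}\right) = \left(16560 - 10800\right) - \left(\frac{16630}{-22944} + \frac{10432}{11247}\right) = \left(16560 - 10800\right) - \left(16630 \left(- \frac{1}{22944}\right) + 10432 \cdot \frac{1}{11247}\right) = 5760 - \left(- \frac{8315}{11472} + \frac{64}{69}\right) = 5760 - \frac{53491}{263856} = \frac{1519757069}{263856}$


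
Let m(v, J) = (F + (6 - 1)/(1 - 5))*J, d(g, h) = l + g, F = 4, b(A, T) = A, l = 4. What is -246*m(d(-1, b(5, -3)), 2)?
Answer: -1353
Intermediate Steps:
d(g, h) = 4 + g
m(v, J) = 11*J/4 (m(v, J) = (4 + (6 - 1)/(1 - 5))*J = (4 + 5/(-4))*J = (4 + 5*(-1/4))*J = (4 - 5/4)*J = 11*J/4)
-246*m(d(-1, b(5, -3)), 2) = -1353*2/2 = -246*11/2 = -1353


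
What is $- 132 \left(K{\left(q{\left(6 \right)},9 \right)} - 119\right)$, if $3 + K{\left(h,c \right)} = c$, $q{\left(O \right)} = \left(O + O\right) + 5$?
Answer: $14916$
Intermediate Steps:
$q{\left(O \right)} = 5 + 2 O$ ($q{\left(O \right)} = 2 O + 5 = 5 + 2 O$)
$K{\left(h,c \right)} = -3 + c$
$- 132 \left(K{\left(q{\left(6 \right)},9 \right)} - 119\right) = - 132 \left(\left(-3 + 9\right) - 119\right) = - 132 \left(6 - 119\right) = \left(-132\right) \left(-113\right) = 14916$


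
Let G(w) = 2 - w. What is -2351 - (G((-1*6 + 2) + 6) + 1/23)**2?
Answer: -1243680/529 ≈ -2351.0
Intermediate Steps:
-2351 - (G((-1*6 + 2) + 6) + 1/23)**2 = -2351 - ((2 - ((-1*6 + 2) + 6)) + 1/23)**2 = -2351 - ((2 - ((-6 + 2) + 6)) + 1/23)**2 = -2351 - ((2 - (-4 + 6)) + 1/23)**2 = -2351 - ((2 - 1*2) + 1/23)**2 = -2351 - ((2 - 2) + 1/23)**2 = -2351 - (0 + 1/23)**2 = -2351 - (1/23)**2 = -2351 - 1*1/529 = -2351 - 1/529 = -1243680/529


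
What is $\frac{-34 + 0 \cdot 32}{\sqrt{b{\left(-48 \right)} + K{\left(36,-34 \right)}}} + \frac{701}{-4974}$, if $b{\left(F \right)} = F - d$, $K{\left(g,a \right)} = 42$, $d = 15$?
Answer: $- \frac{701}{4974} + \frac{34 i \sqrt{21}}{21} \approx -0.14093 + 7.4194 i$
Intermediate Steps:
$b{\left(F \right)} = -15 + F$ ($b{\left(F \right)} = F - 15 = -15 + F$)
$\frac{-34 + 0 \cdot 32}{\sqrt{b{\left(-48 \right)} + K{\left(36,-34 \right)}}} + \frac{701}{-4974} = \frac{-34 + 0 \cdot 32}{\sqrt{\left(-15 - 48\right) + 42}} + \frac{701}{-4974} = \frac{-34 + 0}{\sqrt{-63 + 42}} + 701 \left(- \frac{1}{4974}\right) = - \frac{34}{\sqrt{-21}} - \frac{701}{4974} = - \frac{34}{i \sqrt{21}} - \frac{701}{4974} = - 34 \left(- \frac{i \sqrt{21}}{21}\right) - \frac{701}{4974} = \frac{34 i \sqrt{21}}{21} - \frac{701}{4974} = - \frac{701}{4974} + \frac{34 i \sqrt{21}}{21}$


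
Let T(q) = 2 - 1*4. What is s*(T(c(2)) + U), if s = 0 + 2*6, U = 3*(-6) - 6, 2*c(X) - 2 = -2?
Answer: -312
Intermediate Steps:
c(X) = 0 (c(X) = 1 + (½)*(-2) = 1 - 1 = 0)
T(q) = -2 (T(q) = 2 - 4 = -2)
U = -24 (U = -18 - 6 = -24)
s = 12 (s = 0 + 12 = 12)
s*(T(c(2)) + U) = 12*(-2 - 24) = 12*(-26) = -312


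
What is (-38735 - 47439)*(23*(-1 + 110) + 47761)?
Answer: -4331794632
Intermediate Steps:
(-38735 - 47439)*(23*(-1 + 110) + 47761) = -86174*(23*109 + 47761) = -86174*(2507 + 47761) = -86174*50268 = -4331794632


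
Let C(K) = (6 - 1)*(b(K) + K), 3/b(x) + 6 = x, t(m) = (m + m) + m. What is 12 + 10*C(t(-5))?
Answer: -5216/7 ≈ -745.14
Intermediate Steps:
t(m) = 3*m (t(m) = 2*m + m = 3*m)
b(x) = 3/(-6 + x)
C(K) = 5*K + 15/(-6 + K) (C(K) = (6 - 1)*(3/(-6 + K) + K) = 5*(K + 3/(-6 + K)) = 5*K + 15/(-6 + K))
12 + 10*C(t(-5)) = 12 + 10*(5*(3 + (3*(-5))*(-6 + 3*(-5)))/(-6 + 3*(-5))) = 12 + 10*(5*(3 - 15*(-6 - 15))/(-6 - 15)) = 12 + 10*(5*(3 - 15*(-21))/(-21)) = 12 + 10*(5*(-1/21)*(3 + 315)) = 12 + 10*(5*(-1/21)*318) = 12 + 10*(-530/7) = 12 - 5300/7 = -5216/7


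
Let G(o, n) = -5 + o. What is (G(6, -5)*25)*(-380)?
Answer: -9500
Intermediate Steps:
(G(6, -5)*25)*(-380) = ((-5 + 6)*25)*(-380) = (1*25)*(-380) = 25*(-380) = -9500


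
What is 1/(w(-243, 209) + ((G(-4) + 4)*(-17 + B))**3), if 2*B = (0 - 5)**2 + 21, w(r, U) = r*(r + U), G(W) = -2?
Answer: 1/9990 ≈ 0.00010010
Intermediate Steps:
w(r, U) = r*(U + r)
B = 23 (B = ((0 - 5)**2 + 21)/2 = ((-5)**2 + 21)/2 = (25 + 21)/2 = (1/2)*46 = 23)
1/(w(-243, 209) + ((G(-4) + 4)*(-17 + B))**3) = 1/(-243*(209 - 243) + ((-2 + 4)*(-17 + 23))**3) = 1/(-243*(-34) + (2*6)**3) = 1/(8262 + 12**3) = 1/(8262 + 1728) = 1/9990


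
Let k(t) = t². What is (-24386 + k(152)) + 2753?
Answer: 1471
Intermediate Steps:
(-24386 + k(152)) + 2753 = (-24386 + 152²) + 2753 = (-24386 + 23104) + 2753 = -1282 + 2753 = 1471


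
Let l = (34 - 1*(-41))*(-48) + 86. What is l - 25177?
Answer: -28691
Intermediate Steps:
l = -3514 (l = (34 + 41)*(-48) + 86 = 75*(-48) + 86 = -3600 + 86 = -3514)
l - 25177 = -3514 - 25177 = -28691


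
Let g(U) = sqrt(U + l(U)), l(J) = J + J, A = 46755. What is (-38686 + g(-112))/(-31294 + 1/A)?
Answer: 1808763930/1463150969 - 187020*I*sqrt(21)/1463150969 ≈ 1.2362 - 0.00058575*I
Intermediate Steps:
l(J) = 2*J
g(U) = sqrt(3)*sqrt(U) (g(U) = sqrt(U + 2*U) = sqrt(3*U) = sqrt(3)*sqrt(U))
(-38686 + g(-112))/(-31294 + 1/A) = (-38686 + sqrt(3)*sqrt(-112))/(-31294 + 1/46755) = (-38686 + sqrt(3)*(4*I*sqrt(7)))/(-31294 + 1/46755) = (-38686 + 4*I*sqrt(21))/(-1463150969/46755) = (-38686 + 4*I*sqrt(21))*(-46755/1463150969) = 1808763930/1463150969 - 187020*I*sqrt(21)/1463150969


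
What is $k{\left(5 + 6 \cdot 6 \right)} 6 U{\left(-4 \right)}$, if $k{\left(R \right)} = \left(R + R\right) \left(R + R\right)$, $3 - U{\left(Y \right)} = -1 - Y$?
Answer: $0$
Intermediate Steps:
$U{\left(Y \right)} = 4 + Y$ ($U{\left(Y \right)} = 3 - \left(-1 - Y\right) = 3 + \left(1 + Y\right) = 4 + Y$)
$k{\left(R \right)} = 4 R^{2}$ ($k{\left(R \right)} = 2 R 2 R = 4 R^{2}$)
$k{\left(5 + 6 \cdot 6 \right)} 6 U{\left(-4 \right)} = 4 \left(5 + 6 \cdot 6\right)^{2} \cdot 6 \left(4 - 4\right) = 4 \left(5 + 36\right)^{2} \cdot 6 \cdot 0 = 4 \cdot 41^{2} \cdot 6 \cdot 0 = 4 \cdot 1681 \cdot 6 \cdot 0 = 6724 \cdot 6 \cdot 0 = 40344 \cdot 0 = 0$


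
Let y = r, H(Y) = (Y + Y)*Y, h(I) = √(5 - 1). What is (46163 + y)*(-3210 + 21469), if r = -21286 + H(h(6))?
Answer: 454375215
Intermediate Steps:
h(I) = 2 (h(I) = √4 = 2)
H(Y) = 2*Y² (H(Y) = (2*Y)*Y = 2*Y²)
r = -21278 (r = -21286 + 2*2² = -21286 + 2*4 = -21286 + 8 = -21278)
y = -21278
(46163 + y)*(-3210 + 21469) = (46163 - 21278)*(-3210 + 21469) = 24885*18259 = 454375215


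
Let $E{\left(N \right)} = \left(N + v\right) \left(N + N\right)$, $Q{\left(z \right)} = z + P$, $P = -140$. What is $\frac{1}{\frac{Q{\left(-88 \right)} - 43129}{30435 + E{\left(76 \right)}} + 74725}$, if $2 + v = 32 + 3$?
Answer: $\frac{47003}{3512255818} \approx 1.3383 \cdot 10^{-5}$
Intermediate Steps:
$Q{\left(z \right)} = -140 + z$ ($Q{\left(z \right)} = z - 140 = -140 + z$)
$v = 33$ ($v = -2 + \left(32 + 3\right) = -2 + 35 = 33$)
$E{\left(N \right)} = 2 N \left(33 + N\right)$ ($E{\left(N \right)} = \left(N + 33\right) \left(N + N\right) = \left(33 + N\right) 2 N = 2 N \left(33 + N\right)$)
$\frac{1}{\frac{Q{\left(-88 \right)} - 43129}{30435 + E{\left(76 \right)}} + 74725} = \frac{1}{\frac{\left(-140 - 88\right) - 43129}{30435 + 2 \cdot 76 \left(33 + 76\right)} + 74725} = \frac{1}{\frac{-228 - 43129}{30435 + 2 \cdot 76 \cdot 109} + 74725} = \frac{1}{- \frac{43357}{30435 + 16568} + 74725} = \frac{1}{- \frac{43357}{47003} + 74725} = \frac{1}{\frac{3512255818}{47003}} = \frac{47003}{3512255818}$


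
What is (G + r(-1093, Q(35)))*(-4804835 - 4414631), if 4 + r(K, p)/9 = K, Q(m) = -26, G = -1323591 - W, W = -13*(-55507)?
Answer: 18946509700630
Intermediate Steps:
W = 721591
G = -2045182 (G = -1323591 - 1*721591 = -1323591 - 721591 = -2045182)
r(K, p) = -36 + 9*K
(G + r(-1093, Q(35)))*(-4804835 - 4414631) = (-2045182 + (-36 + 9*(-1093)))*(-4804835 - 4414631) = (-2045182 + (-36 - 9837))*(-9219466) = (-2045182 - 9873)*(-9219466) = -2055055*(-9219466) = 18946509700630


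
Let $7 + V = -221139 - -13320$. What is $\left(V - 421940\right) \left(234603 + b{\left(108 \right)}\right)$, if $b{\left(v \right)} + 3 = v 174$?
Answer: $-159577666272$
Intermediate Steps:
$V = -207826$ ($V = -7 - 207819 = -207826$)
$b{\left(v \right)} = -3 + 174 v$ ($b{\left(v \right)} = -3 + v 174 = -3 + 174 v$)
$\left(V - 421940\right) \left(234603 + b{\left(108 \right)}\right) = \left(-207826 - 421940\right) \left(234603 + \left(-3 + 174 \cdot 108\right)\right) = - 629766 \left(234603 + \left(-3 + 18792\right)\right) = - 629766 \left(234603 + 18789\right) = \left(-629766\right) 253392 = -159577666272$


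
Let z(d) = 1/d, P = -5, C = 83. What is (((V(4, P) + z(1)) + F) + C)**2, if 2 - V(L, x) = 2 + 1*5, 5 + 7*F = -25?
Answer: 273529/49 ≈ 5582.2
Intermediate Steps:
F = -30/7 (F = -5/7 + (1/7)*(-25) = -5/7 - 25/7 = -30/7 ≈ -4.2857)
V(L, x) = -5 (V(L, x) = 2 - (2 + 1*5) = 2 - (2 + 5) = 2 - 1*7 = 2 - 7 = -5)
(((V(4, P) + z(1)) + F) + C)**2 = (((-5 + 1/1) - 30/7) + 83)**2 = (((-5 + 1) - 30/7) + 83)**2 = ((-4 - 30/7) + 83)**2 = (-58/7 + 83)**2 = (523/7)**2 = 273529/49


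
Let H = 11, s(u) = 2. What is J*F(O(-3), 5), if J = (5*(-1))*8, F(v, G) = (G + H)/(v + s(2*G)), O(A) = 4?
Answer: -320/3 ≈ -106.67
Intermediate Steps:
F(v, G) = (11 + G)/(2 + v) (F(v, G) = (G + 11)/(v + 2) = (11 + G)/(2 + v))
J = -40 (J = -5*8 = -40)
J*F(O(-3), 5) = -40*(11 + 5)/(2 + 4) = -40*16/6 = -20*16/3 = -40*8/3 = -320/3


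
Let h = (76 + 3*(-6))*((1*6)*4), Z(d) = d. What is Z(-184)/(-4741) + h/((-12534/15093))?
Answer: -16600587440/9903949 ≈ -1676.2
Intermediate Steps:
h = 1392 (h = (76 - 18)*(6*4) = 58*24 = 1392)
Z(-184)/(-4741) + h/((-12534/15093)) = -184/(-4741) + 1392/((-12534/15093)) = -184*(-1/4741) + 1392/((-12534*1/15093)) = 184/4741 + 1392/(-4178/5031) = 184/4741 + 1392*(-5031/4178) = 184/4741 - 3501576/2089 = -16600587440/9903949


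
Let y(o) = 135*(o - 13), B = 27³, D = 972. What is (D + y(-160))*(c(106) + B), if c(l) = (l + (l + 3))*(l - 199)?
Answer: 6983496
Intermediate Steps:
B = 19683
c(l) = (-199 + l)*(3 + 2*l) (c(l) = (l + (3 + l))*(-199 + l) = (3 + 2*l)*(-199 + l) = (-199 + l)*(3 + 2*l))
y(o) = -1755 + 135*o (y(o) = 135*(-13 + o) = -1755 + 135*o)
(D + y(-160))*(c(106) + B) = (972 + (-1755 + 135*(-160)))*((-597 - 395*106 + 2*106²) + 19683) = (972 + (-1755 - 21600))*((-597 - 41870 + 2*11236) + 19683) = (972 - 23355)*((-597 - 41870 + 22472) + 19683) = -22383*(-19995 + 19683) = -22383*(-312) = 6983496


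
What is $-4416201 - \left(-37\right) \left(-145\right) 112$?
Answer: $-5017081$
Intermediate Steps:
$-4416201 - \left(-37\right) \left(-145\right) 112 = -4416201 - 5365 \cdot 112 = -4416201 - 600880 = -5017081$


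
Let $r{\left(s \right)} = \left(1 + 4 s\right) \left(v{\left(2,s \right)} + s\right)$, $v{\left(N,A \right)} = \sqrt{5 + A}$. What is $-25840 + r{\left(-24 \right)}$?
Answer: $-23560 - 95 i \sqrt{19} \approx -23560.0 - 414.1 i$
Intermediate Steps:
$r{\left(s \right)} = \left(1 + 4 s\right) \left(s + \sqrt{5 + s}\right)$ ($r{\left(s \right)} = \left(1 + 4 s\right) \left(\sqrt{5 + s} + s\right) = \left(1 + 4 s\right) \left(s + \sqrt{5 + s}\right)$)
$-25840 + r{\left(-24 \right)} = -25840 + \left(-24 + \sqrt{5 - 24} + 4 \left(-24\right)^{2} + 4 \left(-24\right) \sqrt{5 - 24}\right) = -25840 + \left(-24 + \sqrt{-19} + 4 \cdot 576 + 4 \left(-24\right) \sqrt{-19}\right) = -25840 + \left(-24 + i \sqrt{19} + 2304 + 4 \left(-24\right) i \sqrt{19}\right) = -25840 + \left(-24 + i \sqrt{19} + 2304 - 96 i \sqrt{19}\right) = -25840 + \left(2280 - 95 i \sqrt{19}\right) = -23560 - 95 i \sqrt{19}$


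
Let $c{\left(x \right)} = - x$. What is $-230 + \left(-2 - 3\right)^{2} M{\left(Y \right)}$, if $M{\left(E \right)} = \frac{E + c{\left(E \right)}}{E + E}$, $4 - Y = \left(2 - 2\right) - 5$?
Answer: $-230$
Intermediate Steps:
$Y = 9$ ($Y = 4 - \left(\left(2 - 2\right) - 5\right) = 4 - \left(0 - 5\right) = 4 - -5 = 4 + 5 = 9$)
$M{\left(E \right)} = 0$ ($M{\left(E \right)} = \frac{E - E}{E + E} = \frac{0}{2 E} = 0 \frac{1}{2 E} = 0$)
$-230 + \left(-2 - 3\right)^{2} M{\left(Y \right)} = -230 + \left(-2 - 3\right)^{2} \cdot 0 = -230 + \left(-5\right)^{2} \cdot 0 = -230 + 25 \cdot 0 = -230 + 0 = -230$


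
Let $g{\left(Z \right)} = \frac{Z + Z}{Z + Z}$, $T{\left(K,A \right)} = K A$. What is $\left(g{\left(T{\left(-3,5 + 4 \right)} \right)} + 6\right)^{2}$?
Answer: $49$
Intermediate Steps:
$T{\left(K,A \right)} = A K$
$g{\left(Z \right)} = 1$ ($g{\left(Z \right)} = \frac{2 Z}{2 Z} = 2 Z \frac{1}{2 Z} = 1$)
$\left(g{\left(T{\left(-3,5 + 4 \right)} \right)} + 6\right)^{2} = \left(1 + 6\right)^{2} = 7^{2} = 49$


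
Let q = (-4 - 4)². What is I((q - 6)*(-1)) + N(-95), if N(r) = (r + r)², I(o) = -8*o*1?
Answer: 36564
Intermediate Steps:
q = 64 (q = (-8)² = 64)
I(o) = -8*o
N(r) = 4*r² (N(r) = (2*r)² = 4*r²)
I((q - 6)*(-1)) + N(-95) = -8*(64 - 6)*(-1) + 4*(-95)² = -464*(-1) + 4*9025 = -8*(-58) + 36100 = 464 + 36100 = 36564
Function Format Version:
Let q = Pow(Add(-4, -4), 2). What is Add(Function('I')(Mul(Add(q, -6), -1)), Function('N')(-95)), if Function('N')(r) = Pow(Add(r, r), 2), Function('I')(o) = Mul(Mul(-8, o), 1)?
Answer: 36564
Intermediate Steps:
q = 64 (q = Pow(-8, 2) = 64)
Function('I')(o) = Mul(-8, o)
Function('N')(r) = Mul(4, Pow(r, 2)) (Function('N')(r) = Pow(Mul(2, r), 2) = Mul(4, Pow(r, 2)))
Add(Function('I')(Mul(Add(q, -6), -1)), Function('N')(-95)) = Add(Mul(-8, Mul(Add(64, -6), -1)), Mul(4, Pow(-95, 2))) = Add(Mul(-8, Mul(58, -1)), Mul(4, 9025)) = Add(Mul(-8, -58), 36100) = Add(464, 36100) = 36564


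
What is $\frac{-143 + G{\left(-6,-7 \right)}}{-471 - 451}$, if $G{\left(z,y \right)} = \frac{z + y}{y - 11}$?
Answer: $\frac{2561}{16596} \approx 0.15431$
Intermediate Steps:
$G{\left(z,y \right)} = \frac{y + z}{-11 + y}$
$\frac{-143 + G{\left(-6,-7 \right)}}{-471 - 451} = \frac{-143 + \frac{-7 - 6}{-11 - 7}}{-471 - 451} = \frac{-143 + \frac{1}{-18} \left(-13\right)}{-922} = \left(-143 - - \frac{13}{18}\right) \left(- \frac{1}{922}\right) = \left(-143 + \frac{13}{18}\right) \left(- \frac{1}{922}\right) = \left(- \frac{2561}{18}\right) \left(- \frac{1}{922}\right) = \frac{2561}{16596}$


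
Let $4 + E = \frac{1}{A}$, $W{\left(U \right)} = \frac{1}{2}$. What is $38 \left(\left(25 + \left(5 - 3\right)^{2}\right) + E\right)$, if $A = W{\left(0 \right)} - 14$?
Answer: $\frac{25574}{27} \approx 947.19$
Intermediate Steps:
$W{\left(U \right)} = \frac{1}{2}$
$A = - \frac{27}{2}$ ($A = \frac{1}{2} - 14 = - \frac{27}{2} \approx -13.5$)
$E = - \frac{110}{27}$ ($E = -4 + \frac{1}{- \frac{27}{2}} = -4 - \frac{2}{27} = - \frac{110}{27} \approx -4.0741$)
$38 \left(\left(25 + \left(5 - 3\right)^{2}\right) + E\right) = 38 \left(\left(25 + \left(5 - 3\right)^{2}\right) - \frac{110}{27}\right) = 38 \left(\left(25 + 2^{2}\right) - \frac{110}{27}\right) = 38 \left(\left(25 + 4\right) - \frac{110}{27}\right) = 38 \left(29 - \frac{110}{27}\right) = 38 \cdot \frac{673}{27} = \frac{25574}{27}$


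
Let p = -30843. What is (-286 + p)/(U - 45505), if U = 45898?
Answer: -31129/393 ≈ -79.209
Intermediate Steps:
(-286 + p)/(U - 45505) = (-286 - 30843)/(45898 - 45505) = -31129/393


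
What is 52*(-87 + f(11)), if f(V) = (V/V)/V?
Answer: -49712/11 ≈ -4519.3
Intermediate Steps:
f(V) = 1/V
52*(-87 + f(11)) = 52*(-87 + 1/11) = 52*(-956/11) = -49712/11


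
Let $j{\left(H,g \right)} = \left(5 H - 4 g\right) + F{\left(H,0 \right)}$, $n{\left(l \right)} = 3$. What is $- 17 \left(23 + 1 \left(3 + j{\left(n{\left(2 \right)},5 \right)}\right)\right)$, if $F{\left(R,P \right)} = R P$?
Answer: $-357$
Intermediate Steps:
$F{\left(R,P \right)} = P R$
$j{\left(H,g \right)} = - 4 g + 5 H$ ($j{\left(H,g \right)} = \left(5 H - 4 g\right) + 0 H = \left(- 4 g + 5 H\right) + 0 = - 4 g + 5 H$)
$- 17 \left(23 + 1 \left(3 + j{\left(n{\left(2 \right)},5 \right)}\right)\right) = - 17 \left(23 + 1 \left(3 + \left(\left(-4\right) 5 + 5 \cdot 3\right)\right)\right) = - 17 \left(23 + 1 \left(3 + \left(-20 + 15\right)\right)\right) = - 17 \left(23 + 1 \left(3 - 5\right)\right) = - 17 \left(23 + 1 \left(-2\right)\right) = - 17 \left(23 - 2\right) = \left(-17\right) 21 = -357$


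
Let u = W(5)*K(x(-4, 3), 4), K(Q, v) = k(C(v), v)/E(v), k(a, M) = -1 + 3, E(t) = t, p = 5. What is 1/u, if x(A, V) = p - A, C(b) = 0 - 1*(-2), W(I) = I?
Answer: ⅖ ≈ 0.40000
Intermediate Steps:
C(b) = 2 (C(b) = 0 + 2 = 2)
x(A, V) = 5 - A
k(a, M) = 2
K(Q, v) = 2/v
u = 5/2 (u = 5*(2/4) = 5*(2*(¼)) = 5*(½) = 5/2 ≈ 2.5000)
1/u = 1/(5/2) = ⅖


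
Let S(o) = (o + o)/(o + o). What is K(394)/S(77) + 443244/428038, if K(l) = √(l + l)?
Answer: 221622/214019 + 2*√197 ≈ 29.107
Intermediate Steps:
K(l) = √2*√l (K(l) = √(2*l) = √2*√l)
S(o) = 1 (S(o) = (2*o)/((2*o)) = (2*o)*(1/(2*o)) = 1)
K(394)/S(77) + 443244/428038 = (√2*√394)/1 + 443244/428038 = (2*√197)*1 + 443244*(1/428038) = 2*√197 + 221622/214019 = 221622/214019 + 2*√197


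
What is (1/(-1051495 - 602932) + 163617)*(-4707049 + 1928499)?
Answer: -752132319278675900/1654427 ≈ -4.5462e+11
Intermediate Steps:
(1/(-1051495 - 602932) + 163617)*(-4707049 + 1928499) = (1/(-1654427) + 163617)*(-2778550) = (-1/1654427 + 163617)*(-2778550) = (270692382458/1654427)*(-2778550) = -752132319278675900/1654427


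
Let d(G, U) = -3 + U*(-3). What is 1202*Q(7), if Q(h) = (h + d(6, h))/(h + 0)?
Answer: -20434/7 ≈ -2919.1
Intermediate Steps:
d(G, U) = -3 - 3*U
Q(h) = (-3 - 2*h)/h (Q(h) = (h + (-3 - 3*h))/(h + 0) = (-3 - 2*h)/h)
1202*Q(7) = 1202*(-2 - 3/7) = 1202*(-17/7) = -20434/7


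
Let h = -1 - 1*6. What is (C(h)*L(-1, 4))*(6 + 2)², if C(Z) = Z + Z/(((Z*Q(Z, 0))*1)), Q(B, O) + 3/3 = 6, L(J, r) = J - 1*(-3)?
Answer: -4352/5 ≈ -870.40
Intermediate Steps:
L(J, r) = 3 + J (L(J, r) = J + 3 = 3 + J)
Q(B, O) = 5 (Q(B, O) = -1 + 6 = 5)
h = -7 (h = -1 - 6 = -7)
C(Z) = ⅕ + Z (C(Z) = Z + Z/(((Z*5)*1)) = Z + Z/(((5*Z)*1)) = Z + Z/((5*Z)) = Z + Z*(1/(5*Z)) = Z + ⅕ = ⅕ + Z)
(C(h)*L(-1, 4))*(6 + 2)² = ((⅕ - 7)*(3 - 1))*(6 + 2)² = -34/5*2*8² = -68/5*64 = -4352/5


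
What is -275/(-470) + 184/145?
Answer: 25271/13630 ≈ 1.8541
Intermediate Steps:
-275/(-470) + 184/145 = -275*(-1/470) + 184*(1/145) = 55/94 + 184/145 = 25271/13630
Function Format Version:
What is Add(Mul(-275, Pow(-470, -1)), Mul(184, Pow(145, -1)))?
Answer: Rational(25271, 13630) ≈ 1.8541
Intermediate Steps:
Add(Mul(-275, Pow(-470, -1)), Mul(184, Pow(145, -1))) = Add(Mul(-275, Rational(-1, 470)), Mul(184, Rational(1, 145))) = Add(Rational(55, 94), Rational(184, 145)) = Rational(25271, 13630)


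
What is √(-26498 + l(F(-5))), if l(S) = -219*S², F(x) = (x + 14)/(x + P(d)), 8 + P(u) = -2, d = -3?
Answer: I*√664421/5 ≈ 163.02*I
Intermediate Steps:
P(u) = -10 (P(u) = -8 - 2 = -10)
F(x) = (14 + x)/(-10 + x) (F(x) = (x + 14)/(x - 10) = (14 + x)/(-10 + x))
√(-26498 + l(F(-5))) = √(-26498 - 219*(14 - 5)²/(-10 - 5)²) = √(-26498 - 219*(9/(-15))²) = √(-26498 - 219*(-1/15*9)²) = √(-26498 - 219*(-⅗)²) = √(-26498 - 219*9/25) = √(-26498 - 1971/25) = √(-664421/25) = I*√664421/5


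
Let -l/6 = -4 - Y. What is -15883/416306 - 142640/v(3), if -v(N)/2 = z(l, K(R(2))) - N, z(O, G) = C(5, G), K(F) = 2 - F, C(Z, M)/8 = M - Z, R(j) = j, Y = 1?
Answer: -29691626889/17901158 ≈ -1658.6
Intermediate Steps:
l = 30 (l = -6*(-4 - 1*1) = -6*(-4 - 1) = -6*(-5) = 30)
C(Z, M) = -8*Z + 8*M (C(Z, M) = 8*(M - Z) = -8*Z + 8*M)
z(O, G) = -40 + 8*G (z(O, G) = -8*5 + 8*G = -40 + 8*G)
v(N) = 80 + 2*N (v(N) = -2*((-40 + 8*(2 - 1*2)) - N) = -2*((-40 + 8*(2 - 2)) - N) = -2*((-40 + 8*0) - N) = -2*((-40 + 0) - N) = -2*(-40 - N) = 80 + 2*N)
-15883/416306 - 142640/v(3) = -15883/416306 - 142640/(80 + 2*3) = -15883*1/416306 - 142640/(80 + 6) = -15883/416306 - 142640/86 = -15883/416306 - 142640*1/86 = -15883/416306 - 71320/43 = -29691626889/17901158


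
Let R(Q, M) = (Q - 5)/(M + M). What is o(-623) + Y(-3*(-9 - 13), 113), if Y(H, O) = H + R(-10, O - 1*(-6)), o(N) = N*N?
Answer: 92390395/238 ≈ 3.8820e+5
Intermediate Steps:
R(Q, M) = (-5 + Q)/(2*M) (R(Q, M) = (-5 + Q)/((2*M)) = (-5 + Q)*(1/(2*M)) = (-5 + Q)/(2*M))
o(N) = N**2
Y(H, O) = H - 15/(2*(6 + O)) (Y(H, O) = H + (-5 - 10)/(2*(O - 1*(-6))) = H + (1/2)*(-15)/(O + 6) = H + (1/2)*(-15)/(6 + O) = H - 15/(2*(6 + O)))
o(-623) + Y(-3*(-9 - 13), 113) = (-623)**2 + (-15/2 + (-3*(-9 - 13))*(6 + 113))/(6 + 113) = 388129 + (-15/2 - 3*(-22)*119)/119 = 388129 + (-15/2 + 66*119)/119 = 388129 + (-15/2 + 7854)/119 = 388129 + (1/119)*(15693/2) = 388129 + 15693/238 = 92390395/238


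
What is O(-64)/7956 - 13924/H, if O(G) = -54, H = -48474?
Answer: 3004493/10712754 ≈ 0.28046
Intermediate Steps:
O(-64)/7956 - 13924/H = -54/7956 - 13924/(-48474) = -54*1/7956 - 13924*(-1/48474) = -3/442 + 6962/24237 = 3004493/10712754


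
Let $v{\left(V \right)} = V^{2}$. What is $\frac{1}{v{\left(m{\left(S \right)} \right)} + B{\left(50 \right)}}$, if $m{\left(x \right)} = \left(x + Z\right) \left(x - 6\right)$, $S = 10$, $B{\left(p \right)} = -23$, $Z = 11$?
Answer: $\frac{1}{7033} \approx 0.00014219$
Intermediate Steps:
$m{\left(x \right)} = \left(-6 + x\right) \left(11 + x\right)$ ($m{\left(x \right)} = \left(x + 11\right) \left(x - 6\right) = \left(11 + x\right) \left(-6 + x\right) = \left(-6 + x\right) \left(11 + x\right)$)
$\frac{1}{v{\left(m{\left(S \right)} \right)} + B{\left(50 \right)}} = \frac{1}{\left(-66 + 10^{2} + 5 \cdot 10\right)^{2} - 23} = \frac{1}{\left(-66 + 100 + 50\right)^{2} - 23} = \frac{1}{84^{2} - 23} = \frac{1}{7056 - 23} = \frac{1}{7033}$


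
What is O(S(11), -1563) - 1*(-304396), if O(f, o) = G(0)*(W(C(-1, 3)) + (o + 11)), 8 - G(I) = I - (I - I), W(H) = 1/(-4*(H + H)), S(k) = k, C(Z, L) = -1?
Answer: 291981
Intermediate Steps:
W(H) = -1/(8*H) (W(H) = 1/(-8*H) = -1/(8*H))
G(I) = 8 - I (G(I) = 8 - (I - (I - I)) = 8 - (I - 1*0) = 8 - (I + 0) = 8 - I)
O(f, o) = 89 + 8*o (O(f, o) = (8 - 1*0)*(-⅛/(-1) + (o + 11)) = (8 + 0)*(-⅛*(-1) + (11 + o)) = 8*(⅛ + (11 + o)) = 8*(89/8 + o) = 89 + 8*o)
O(S(11), -1563) - 1*(-304396) = (89 + 8*(-1563)) - 1*(-304396) = (89 - 12504) + 304396 = -12415 + 304396 = 291981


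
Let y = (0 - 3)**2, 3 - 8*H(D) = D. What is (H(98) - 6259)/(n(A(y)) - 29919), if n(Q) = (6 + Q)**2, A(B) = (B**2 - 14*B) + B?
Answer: 2951/13656 ≈ 0.21610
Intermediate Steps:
H(D) = 3/8 - D/8
y = 9 (y = (-3)**2 = 9)
A(B) = B**2 - 13*B
(H(98) - 6259)/(n(A(y)) - 29919) = ((3/8 - 1/8*98) - 6259)/((6 + 9*(-13 + 9))**2 - 29919) = ((3/8 - 49/4) - 6259)/((6 + 9*(-4))**2 - 29919) = (-95/8 - 6259)/((6 - 36)**2 - 29919) = -50167/(8*((-30)**2 - 29919)) = -50167/(8*(900 - 29919)) = -50167/8/(-29019) = -50167/8*(-1/29019) = 2951/13656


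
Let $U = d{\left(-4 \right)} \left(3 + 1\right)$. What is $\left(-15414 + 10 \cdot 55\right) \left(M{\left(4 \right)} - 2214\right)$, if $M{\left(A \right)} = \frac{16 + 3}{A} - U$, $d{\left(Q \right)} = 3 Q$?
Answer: $32124820$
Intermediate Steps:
$U = -48$ ($U = 3 \left(-4\right) \left(3 + 1\right) = \left(-12\right) 4 = -48$)
$M{\left(A \right)} = 48 + \frac{19}{A}$ ($M{\left(A \right)} = \frac{16 + 3}{A} - -48 = \frac{19}{A} + 48 = 48 + \frac{19}{A}$)
$\left(-15414 + 10 \cdot 55\right) \left(M{\left(4 \right)} - 2214\right) = \left(-15414 + 10 \cdot 55\right) \left(\left(48 + \frac{19}{4}\right) - 2214\right) = \left(-15414 + 550\right) \left(\left(48 + 19 \cdot \frac{1}{4}\right) - 2214\right) = - 14864 \left(\left(48 + \frac{19}{4}\right) - 2214\right) = - 14864 \left(\frac{211}{4} - 2214\right) = \left(-14864\right) \left(- \frac{8645}{4}\right) = 32124820$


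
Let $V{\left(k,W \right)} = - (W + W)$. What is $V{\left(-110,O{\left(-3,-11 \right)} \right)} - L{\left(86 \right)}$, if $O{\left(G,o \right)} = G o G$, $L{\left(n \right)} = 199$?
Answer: $-1$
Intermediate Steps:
$O{\left(G,o \right)} = o G^{2}$
$V{\left(k,W \right)} = - 2 W$
$V{\left(-110,O{\left(-3,-11 \right)} \right)} - L{\left(86 \right)} = - 2 \left(- 11 \left(-3\right)^{2}\right) - 199 = - 2 \left(\left(-11\right) 9\right) - 199 = \left(-2\right) \left(-99\right) - 199 = 198 - 199 = -1$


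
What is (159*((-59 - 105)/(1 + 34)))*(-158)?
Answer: 4120008/35 ≈ 1.1771e+5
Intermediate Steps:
(159*((-59 - 105)/(1 + 34)))*(-158) = (159*(-164/35))*(-158) = -26076/35*(-158) = 4120008/35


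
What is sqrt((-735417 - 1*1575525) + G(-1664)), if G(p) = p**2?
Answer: 7*sqrt(9346) ≈ 676.72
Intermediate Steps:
sqrt((-735417 - 1*1575525) + G(-1664)) = sqrt((-735417 - 1*1575525) + (-1664)**2) = sqrt((-735417 - 1575525) + 2768896) = sqrt(-2310942 + 2768896) = sqrt(457954) = 7*sqrt(9346)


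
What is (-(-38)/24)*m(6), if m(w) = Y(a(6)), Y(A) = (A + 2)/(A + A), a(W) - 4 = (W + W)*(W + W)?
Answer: 475/592 ≈ 0.80236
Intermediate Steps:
a(W) = 4 + 4*W**2 (a(W) = 4 + (W + W)*(W + W) = 4 + (2*W)*(2*W) = 4 + 4*W**2)
Y(A) = (2 + A)/(2*A) (Y(A) = (2 + A)/((2*A)) = (2 + A)*(1/(2*A)) = (2 + A)/(2*A))
m(w) = 75/148 (m(w) = (2 + (4 + 4*6**2))/(2*(4 + 4*6**2)) = (2 + (4 + 4*36))/(2*(4 + 4*36)) = (2 + (4 + 144))/(2*(4 + 144)) = (1/2)*(2 + 148)/148 = (1/2)*(1/148)*150 = 75/148)
(-(-38)/24)*m(6) = -(-38)/24*(75/148) = -19*(-1/12)*(75/148) = (19/12)*(75/148) = 475/592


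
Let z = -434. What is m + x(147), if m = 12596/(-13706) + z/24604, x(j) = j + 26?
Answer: 14505904741/84305606 ≈ 172.06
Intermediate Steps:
x(j) = 26 + j
m = -78965097/84305606 (m = 12596/(-13706) - 434/24604 = 12596*(-1/13706) - 434*1/24604 = -6298/6853 - 217/12302 = -78965097/84305606 ≈ -0.93665)
m + x(147) = -78965097/84305606 + (26 + 147) = -78965097/84305606 + 173 = 14505904741/84305606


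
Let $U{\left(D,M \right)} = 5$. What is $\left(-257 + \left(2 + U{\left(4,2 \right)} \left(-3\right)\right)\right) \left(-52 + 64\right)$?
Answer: $-3240$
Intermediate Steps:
$\left(-257 + \left(2 + U{\left(4,2 \right)} \left(-3\right)\right)\right) \left(-52 + 64\right) = \left(-257 + \left(2 + 5 \left(-3\right)\right)\right) \left(-52 + 64\right) = \left(-257 + \left(2 - 15\right)\right) 12 = \left(-257 - 13\right) 12 = \left(-270\right) 12 = -3240$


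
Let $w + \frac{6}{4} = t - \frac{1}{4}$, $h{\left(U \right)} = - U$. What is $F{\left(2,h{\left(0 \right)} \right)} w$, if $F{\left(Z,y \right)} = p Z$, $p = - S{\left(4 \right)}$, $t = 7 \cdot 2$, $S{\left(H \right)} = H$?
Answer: $-98$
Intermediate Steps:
$t = 14$
$w = \frac{49}{4}$ ($w = - \frac{3}{2} + \left(14 - \frac{1}{4}\right) = - \frac{3}{2} + \frac{55}{4} = \frac{49}{4} \approx 12.25$)
$p = -4$ ($p = \left(-1\right) 4 = -4$)
$F{\left(Z,y \right)} = - 4 Z$
$F{\left(2,h{\left(0 \right)} \right)} w = \left(-4\right) 2 \cdot \frac{49}{4} = \left(-8\right) \frac{49}{4} = -98$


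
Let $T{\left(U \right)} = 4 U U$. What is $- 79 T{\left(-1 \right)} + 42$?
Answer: $-274$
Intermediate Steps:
$T{\left(U \right)} = 4 U^{2}$
$- 79 T{\left(-1 \right)} + 42 = - 79 \cdot 4 \left(-1\right)^{2} + 42 = - 79 \cdot 4 \cdot 1 + 42 = \left(-79\right) 4 + 42 = -316 + 42 = -274$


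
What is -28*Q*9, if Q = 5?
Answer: -1260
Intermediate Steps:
-28*Q*9 = -140*9 = -28*45 = -1260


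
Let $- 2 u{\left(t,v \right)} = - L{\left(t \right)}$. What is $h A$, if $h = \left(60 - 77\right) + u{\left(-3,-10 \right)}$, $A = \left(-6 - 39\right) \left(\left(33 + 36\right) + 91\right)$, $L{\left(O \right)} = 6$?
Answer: $100800$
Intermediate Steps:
$u{\left(t,v \right)} = 3$ ($u{\left(t,v \right)} = - \frac{\left(-1\right) 6}{2} = \left(- \frac{1}{2}\right) \left(-6\right) = 3$)
$A = -7200$ ($A = - 45 \left(69 + 91\right) = \left(-45\right) 160 = -7200$)
$h = -14$ ($h = \left(60 - 77\right) + 3 = -17 + 3 = -14$)
$h A = \left(-14\right) \left(-7200\right) = 100800$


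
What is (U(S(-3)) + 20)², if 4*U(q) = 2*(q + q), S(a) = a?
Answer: 289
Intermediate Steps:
U(q) = q (U(q) = (2*(q + q))/4 = (2*(2*q))/4 = (4*q)/4 = q)
(U(S(-3)) + 20)² = (-3 + 20)² = 17² = 289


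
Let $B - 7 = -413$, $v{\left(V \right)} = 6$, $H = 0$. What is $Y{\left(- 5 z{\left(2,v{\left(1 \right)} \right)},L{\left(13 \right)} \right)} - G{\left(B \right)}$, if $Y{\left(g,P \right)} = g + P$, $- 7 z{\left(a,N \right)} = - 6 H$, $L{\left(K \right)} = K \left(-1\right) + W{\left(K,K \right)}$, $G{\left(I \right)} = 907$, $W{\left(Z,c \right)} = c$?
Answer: $-907$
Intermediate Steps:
$B = -406$ ($B = 7 - 413 = -406$)
$L{\left(K \right)} = 0$ ($L{\left(K \right)} = K \left(-1\right) + K = - K + K = 0$)
$z{\left(a,N \right)} = 0$ ($z{\left(a,N \right)} = - \frac{\left(-6\right) 0}{7} = \left(- \frac{1}{7}\right) 0 = 0$)
$Y{\left(g,P \right)} = P + g$
$Y{\left(- 5 z{\left(2,v{\left(1 \right)} \right)},L{\left(13 \right)} \right)} - G{\left(B \right)} = \left(0 - 0\right) - 907 = \left(0 + 0\right) - 907 = 0 - 907 = -907$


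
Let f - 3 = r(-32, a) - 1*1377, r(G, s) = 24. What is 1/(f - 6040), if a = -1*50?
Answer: -1/7390 ≈ -0.00013532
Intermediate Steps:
a = -50
f = -1350 (f = 3 + (24 - 1*1377) = 3 + (24 - 1377) = 3 - 1353 = -1350)
1/(f - 6040) = 1/(-1350 - 6040) = 1/(-7390) = -1/7390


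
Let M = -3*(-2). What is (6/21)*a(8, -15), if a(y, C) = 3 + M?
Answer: 18/7 ≈ 2.5714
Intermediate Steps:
M = 6
a(y, C) = 9 (a(y, C) = 3 + 6 = 9)
(6/21)*a(8, -15) = (6/21)*9 = (6*(1/21))*9 = (2/7)*9 = 18/7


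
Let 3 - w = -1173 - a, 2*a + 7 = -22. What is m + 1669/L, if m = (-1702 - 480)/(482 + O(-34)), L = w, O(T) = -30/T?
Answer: -58767720/19069507 ≈ -3.0818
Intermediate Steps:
a = -29/2 (a = -7/2 + (½)*(-22) = -7/2 - 11 = -29/2 ≈ -14.500)
w = 2323/2 (w = 3 - (-1173 - 1*(-29/2)) = 3 - (-1173 + 29/2) = 3 - 1*(-2317/2) = 3 + 2317/2 = 2323/2 ≈ 1161.5)
L = 2323/2 ≈ 1161.5
m = -37094/8209 (m = (-1702 - 480)/(482 - 30/(-34)) = -2182/(482 - 30*(-1/34)) = -2182/(482 + 15/17) = -2182/8209/17 = -2182*17/8209 = -37094/8209 ≈ -4.5187)
m + 1669/L = -37094/8209 + 1669/(2323/2) = -37094/8209 + 1669*(2/2323) = -37094/8209 + 3338/2323 = -58767720/19069507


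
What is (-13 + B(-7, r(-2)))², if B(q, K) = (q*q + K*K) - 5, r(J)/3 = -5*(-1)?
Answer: 65536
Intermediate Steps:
r(J) = 15 (r(J) = 3*(-5*(-1)) = 3*5 = 15)
B(q, K) = -5 + K² + q² (B(q, K) = (q² + K²) - 5 = (K² + q²) - 5 = -5 + K² + q²)
(-13 + B(-7, r(-2)))² = (-13 + (-5 + 15² + (-7)²))² = (-13 + (-5 + 225 + 49))² = (-13 + 269)² = 256² = 65536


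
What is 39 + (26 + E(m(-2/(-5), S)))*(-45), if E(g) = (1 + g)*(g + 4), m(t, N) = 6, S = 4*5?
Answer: -4281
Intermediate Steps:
S = 20
E(g) = (1 + g)*(4 + g)
39 + (26 + E(m(-2/(-5), S)))*(-45) = 39 + (26 + (4 + 6² + 5*6))*(-45) = 39 + (26 + (4 + 36 + 30))*(-45) = 39 + (26 + 70)*(-45) = 39 + 96*(-45) = 39 - 4320 = -4281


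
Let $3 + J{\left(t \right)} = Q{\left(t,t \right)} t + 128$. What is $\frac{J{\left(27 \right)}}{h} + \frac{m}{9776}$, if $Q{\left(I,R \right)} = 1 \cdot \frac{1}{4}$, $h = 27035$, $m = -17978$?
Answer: $- \frac{242373621}{132147080} \approx -1.8341$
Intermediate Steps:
$Q{\left(I,R \right)} = \frac{1}{4}$ ($Q{\left(I,R \right)} = 1 \cdot \frac{1}{4} = \frac{1}{4}$)
$J{\left(t \right)} = 125 + \frac{t}{4}$ ($J{\left(t \right)} = -3 + \left(\frac{t}{4} + 128\right) = -3 + \left(128 + \frac{t}{4}\right) = 125 + \frac{t}{4}$)
$\frac{J{\left(27 \right)}}{h} + \frac{m}{9776} = \frac{125 + \frac{1}{4} \cdot 27}{27035} - \frac{17978}{9776} = \left(125 + \frac{27}{4}\right) \frac{1}{27035} - \frac{8989}{4888} = \frac{527}{4} \cdot \frac{1}{27035} - \frac{8989}{4888} = \frac{527}{108140} - \frac{8989}{4888} = - \frac{242373621}{132147080}$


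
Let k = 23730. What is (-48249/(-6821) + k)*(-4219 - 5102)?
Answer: -1509168506859/6821 ≈ -2.2125e+8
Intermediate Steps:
(-48249/(-6821) + k)*(-4219 - 5102) = (-48249/(-6821) + 23730)*(-4219 - 5102) = (-48249*(-1/6821) + 23730)*(-9321) = (48249/6821 + 23730)*(-9321) = (161910579/6821)*(-9321) = -1509168506859/6821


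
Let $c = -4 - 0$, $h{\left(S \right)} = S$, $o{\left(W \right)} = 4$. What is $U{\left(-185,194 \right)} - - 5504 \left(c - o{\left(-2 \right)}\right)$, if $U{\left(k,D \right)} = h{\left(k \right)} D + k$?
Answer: $-80107$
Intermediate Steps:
$c = -4$ ($c = -4 + 0 = -4$)
$U{\left(k,D \right)} = k + D k$ ($U{\left(k,D \right)} = k D + k = D k + k = k + D k$)
$U{\left(-185,194 \right)} - - 5504 \left(c - o{\left(-2 \right)}\right) = - 185 \left(1 + 194\right) - - 5504 \left(-4 - 4\right) = \left(-185\right) 195 - - 5504 \left(-4 - 4\right) = -36075 - \left(-5504\right) \left(-8\right) = -36075 - 44032 = -80107$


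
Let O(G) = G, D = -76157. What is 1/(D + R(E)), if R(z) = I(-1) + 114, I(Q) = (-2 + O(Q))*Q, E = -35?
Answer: -1/76040 ≈ -1.3151e-5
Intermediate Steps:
I(Q) = Q*(-2 + Q) (I(Q) = (-2 + Q)*Q = Q*(-2 + Q))
R(z) = 117 (R(z) = -(-2 - 1) + 114 = -1*(-3) + 114 = 3 + 114 = 117)
1/(D + R(E)) = 1/(-76157 + 117) = 1/(-76040) = -1/76040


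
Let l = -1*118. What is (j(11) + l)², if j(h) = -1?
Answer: 14161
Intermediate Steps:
l = -118
(j(11) + l)² = (-1 - 118)² = (-119)² = 14161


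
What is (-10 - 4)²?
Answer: 196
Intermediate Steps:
(-10 - 4)² = (-14)² = 196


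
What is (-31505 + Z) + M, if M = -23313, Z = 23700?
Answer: -31118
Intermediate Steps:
(-31505 + Z) + M = (-31505 + 23700) - 23313 = -7805 - 23313 = -31118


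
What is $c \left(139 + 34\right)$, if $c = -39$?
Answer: $-6747$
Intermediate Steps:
$c \left(139 + 34\right) = - 39 \left(139 + 34\right) = \left(-39\right) 173 = -6747$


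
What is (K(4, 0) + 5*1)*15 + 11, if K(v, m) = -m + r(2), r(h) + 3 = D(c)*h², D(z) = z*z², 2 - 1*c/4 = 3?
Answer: -3799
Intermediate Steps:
c = -4 (c = 8 - 4*3 = 8 - 12 = -4)
D(z) = z³
r(h) = -3 - 64*h² (r(h) = -3 + (-4)³*h² = -3 - 64*h²)
K(v, m) = -259 - m (K(v, m) = -m + (-3 - 64*2²) = -m + (-3 - 64*4) = -m + (-3 - 256) = -m - 259 = -259 - m)
(K(4, 0) + 5*1)*15 + 11 = ((-259 - 1*0) + 5*1)*15 + 11 = ((-259 + 0) + 5)*15 + 11 = (-259 + 5)*15 + 11 = -254*15 + 11 = -3810 + 11 = -3799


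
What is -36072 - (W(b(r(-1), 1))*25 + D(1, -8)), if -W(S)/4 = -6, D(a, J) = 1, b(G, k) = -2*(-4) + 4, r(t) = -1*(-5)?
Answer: -36673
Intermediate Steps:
r(t) = 5
b(G, k) = 12 (b(G, k) = 8 + 4 = 12)
W(S) = 24 (W(S) = -4*(-6) = 24)
-36072 - (W(b(r(-1), 1))*25 + D(1, -8)) = -36072 - (24*25 + 1) = -36072 - (600 + 1) = -36072 - 1*601 = -36072 - 601 = -36673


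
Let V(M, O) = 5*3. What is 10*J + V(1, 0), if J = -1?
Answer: 5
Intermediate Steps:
V(M, O) = 15
10*J + V(1, 0) = 10*(-1) + 15 = -10 + 15 = 5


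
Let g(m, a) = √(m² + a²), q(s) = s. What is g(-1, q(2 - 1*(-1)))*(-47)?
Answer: -47*√10 ≈ -148.63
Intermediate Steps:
g(m, a) = √(a² + m²)
g(-1, q(2 - 1*(-1)))*(-47) = √((2 - 1*(-1))² + (-1)²)*(-47) = √((2 + 1)² + 1)*(-47) = √(3² + 1)*(-47) = √(9 + 1)*(-47) = √10*(-47) = -47*√10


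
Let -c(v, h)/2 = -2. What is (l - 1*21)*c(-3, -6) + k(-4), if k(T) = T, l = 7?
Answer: -60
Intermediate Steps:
c(v, h) = 4 (c(v, h) = -2*(-2) = 4)
(l - 1*21)*c(-3, -6) + k(-4) = (7 - 1*21)*4 - 4 = (7 - 21)*4 - 4 = -14*4 - 4 = -56 - 4 = -60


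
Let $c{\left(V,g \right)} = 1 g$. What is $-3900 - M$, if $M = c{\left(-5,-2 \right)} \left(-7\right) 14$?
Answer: $-4096$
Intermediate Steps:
$c{\left(V,g \right)} = g$
$M = 196$ ($M = \left(-2\right) \left(-7\right) 14 = 14 \cdot 14 = 196$)
$-3900 - M = -3900 - 196 = -4096$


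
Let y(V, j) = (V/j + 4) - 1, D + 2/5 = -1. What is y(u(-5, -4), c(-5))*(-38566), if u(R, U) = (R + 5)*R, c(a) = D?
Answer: -115698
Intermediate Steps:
D = -7/5 (D = -2/5 - 1 = -7/5 ≈ -1.4000)
c(a) = -7/5
u(R, U) = R*(5 + R) (u(R, U) = (5 + R)*R = R*(5 + R))
y(V, j) = 3 + V/j (y(V, j) = (4 + V/j) - 1 = 3 + V/j)
y(u(-5, -4), c(-5))*(-38566) = (3 + (-5*(5 - 5))/(-7/5))*(-38566) = (3 - 5*0*(-5/7))*(-38566) = (3 + 0*(-5/7))*(-38566) = (3 + 0)*(-38566) = 3*(-38566) = -115698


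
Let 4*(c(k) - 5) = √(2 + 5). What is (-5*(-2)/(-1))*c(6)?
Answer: -50 - 5*√7/2 ≈ -56.614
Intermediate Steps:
c(k) = 5 + √7/4 (c(k) = 5 + √(2 + 5)/4 = 5 + √7/4)
(-5*(-2)/(-1))*c(6) = (-5*(-2)/(-1))*(5 + √7/4) = (10*(-1))*(5 + √7/4) = -10*(5 + √7/4) = -50 - 5*√7/2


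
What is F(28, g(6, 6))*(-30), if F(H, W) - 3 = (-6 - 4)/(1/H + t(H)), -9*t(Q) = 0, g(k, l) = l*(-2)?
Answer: 8310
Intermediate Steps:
g(k, l) = -2*l
t(Q) = 0 (t(Q) = -⅑*0 = 0)
F(H, W) = 3 - 10*H (F(H, W) = 3 + (-6 - 4)/(1/H + 0) = 3 - 10*H)
F(28, g(6, 6))*(-30) = (3 - 10*28)*(-30) = (3 - 280)*(-30) = -277*(-30) = 8310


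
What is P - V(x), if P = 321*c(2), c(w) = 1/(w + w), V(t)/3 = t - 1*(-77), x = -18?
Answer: -387/4 ≈ -96.750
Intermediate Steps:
V(t) = 231 + 3*t (V(t) = 3*(t - 1*(-77)) = 3*(t + 77) = 3*(77 + t) = 231 + 3*t)
c(w) = 1/(2*w)
P = 321/4 (P = 321*((1/2)/2) = 321*((1/2)*(1/2)) = 321*(1/4) = 321/4 ≈ 80.250)
P - V(x) = 321/4 - (231 + 3*(-18)) = 321/4 - (231 - 54) = 321/4 - 1*177 = 321/4 - 177 = -387/4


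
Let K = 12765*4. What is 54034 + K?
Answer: 105094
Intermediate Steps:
K = 51060
54034 + K = 54034 + 51060 = 105094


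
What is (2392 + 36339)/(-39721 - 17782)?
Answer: -38731/57503 ≈ -0.67355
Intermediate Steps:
(2392 + 36339)/(-39721 - 17782) = 38731/(-57503) = 38731*(-1/57503) = -38731/57503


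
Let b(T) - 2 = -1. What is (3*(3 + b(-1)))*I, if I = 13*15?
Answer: 2340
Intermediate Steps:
b(T) = 1 (b(T) = 2 - 1 = 1)
I = 195
(3*(3 + b(-1)))*I = (3*(3 + 1))*195 = (3*4)*195 = 12*195 = 2340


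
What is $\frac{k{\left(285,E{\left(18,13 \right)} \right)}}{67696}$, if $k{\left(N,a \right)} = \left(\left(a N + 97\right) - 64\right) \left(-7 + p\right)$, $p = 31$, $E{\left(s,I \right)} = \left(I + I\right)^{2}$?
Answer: $\frac{578079}{8462} \approx 68.315$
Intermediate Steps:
$E{\left(s,I \right)} = 4 I^{2}$ ($E{\left(s,I \right)} = \left(2 I\right)^{2} = 4 I^{2}$)
$k{\left(N,a \right)} = 792 + 24 N a$ ($k{\left(N,a \right)} = \left(\left(a N + 97\right) - 64\right) \left(-7 + 31\right) = \left(\left(N a + 97\right) - 64\right) 24 = \left(\left(97 + N a\right) - 64\right) 24 = \left(33 + N a\right) 24 = 792 + 24 N a$)
$\frac{k{\left(285,E{\left(18,13 \right)} \right)}}{67696} = \frac{792 + 24 \cdot 285 \cdot 4 \cdot 13^{2}}{67696} = \left(792 + 24 \cdot 285 \cdot 4 \cdot 169\right) \frac{1}{67696} = \left(792 + 24 \cdot 285 \cdot 676\right) \frac{1}{67696} = \left(792 + 4623840\right) \frac{1}{67696} = 4624632 \cdot \frac{1}{67696} = \frac{578079}{8462}$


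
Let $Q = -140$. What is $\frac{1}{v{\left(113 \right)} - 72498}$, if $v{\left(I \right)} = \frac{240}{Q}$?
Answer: $- \frac{7}{507498} \approx -1.3793 \cdot 10^{-5}$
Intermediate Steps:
$v{\left(I \right)} = - \frac{12}{7}$ ($v{\left(I \right)} = \frac{240}{-140} = 240 \left(- \frac{1}{140}\right) = - \frac{12}{7}$)
$\frac{1}{v{\left(113 \right)} - 72498} = \frac{1}{- \frac{12}{7} - 72498} = \frac{1}{- \frac{507498}{7}} = - \frac{7}{507498}$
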